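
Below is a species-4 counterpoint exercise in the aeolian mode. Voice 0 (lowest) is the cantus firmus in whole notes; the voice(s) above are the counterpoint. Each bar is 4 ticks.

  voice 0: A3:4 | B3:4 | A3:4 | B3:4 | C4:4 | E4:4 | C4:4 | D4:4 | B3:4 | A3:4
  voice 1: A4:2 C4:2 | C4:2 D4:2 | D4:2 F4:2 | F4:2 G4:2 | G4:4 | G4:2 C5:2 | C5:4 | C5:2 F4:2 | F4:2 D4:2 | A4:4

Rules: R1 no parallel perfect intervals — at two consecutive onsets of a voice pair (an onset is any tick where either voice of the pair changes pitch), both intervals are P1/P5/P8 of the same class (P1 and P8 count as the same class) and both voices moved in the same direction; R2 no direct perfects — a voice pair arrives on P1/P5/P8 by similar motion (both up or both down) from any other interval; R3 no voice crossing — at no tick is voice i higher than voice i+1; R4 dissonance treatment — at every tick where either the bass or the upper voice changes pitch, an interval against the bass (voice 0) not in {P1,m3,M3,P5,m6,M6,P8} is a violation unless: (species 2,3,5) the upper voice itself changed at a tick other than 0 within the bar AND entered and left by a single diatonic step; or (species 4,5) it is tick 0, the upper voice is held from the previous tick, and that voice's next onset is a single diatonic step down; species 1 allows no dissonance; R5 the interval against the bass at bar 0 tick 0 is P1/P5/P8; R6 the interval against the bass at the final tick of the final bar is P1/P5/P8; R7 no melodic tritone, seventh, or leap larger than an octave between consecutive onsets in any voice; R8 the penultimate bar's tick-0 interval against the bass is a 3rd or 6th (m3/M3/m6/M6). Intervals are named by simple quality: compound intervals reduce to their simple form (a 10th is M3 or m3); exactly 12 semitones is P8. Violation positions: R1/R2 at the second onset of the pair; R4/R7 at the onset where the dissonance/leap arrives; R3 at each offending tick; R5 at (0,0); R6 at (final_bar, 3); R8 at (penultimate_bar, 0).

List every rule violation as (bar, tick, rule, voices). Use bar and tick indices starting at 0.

bar 0: v0=A3 v1=A4 downbeat P8
bar 1: v0=B3 v1=C4 downbeat m2
bar 2: v0=A3 v1=D4 downbeat P4
bar 3: v0=B3 v1=F4 downbeat TT
bar 4: v0=C4 v1=G4 downbeat P5
bar 5: v0=E4 v1=G4 downbeat m3
bar 6: v0=C4 v1=C5 downbeat P8
bar 7: v0=D4 v1=C5 downbeat m7
bar 8: v0=B3 v1=F4 downbeat TT
bar 9: v0=A3 v1=A4 downbeat P8
  -> R4 @ bar 1 tick 0 v(0, 1): B3/C4 m2 untreated
  -> R4 @ bar 2 tick 0 v(0, 1): A3/D4 P4 untreated
  -> R4 @ bar 3 tick 0 v(0, 1): B3/F4 TT untreated
  -> R4 @ bar 7 tick 0 v(0, 1): D4/C5 m7 untreated
  -> R4 @ bar 8 tick 0 v(0, 1): B3/F4 TT untreated
  -> R8 @ bar 8 tick 0 v(0, 1): penult TT not 3rd/6th

(1, 0, R4, (0, 1))
(2, 0, R4, (0, 1))
(3, 0, R4, (0, 1))
(7, 0, R4, (0, 1))
(8, 0, R4, (0, 1))
(8, 0, R8, (0, 1))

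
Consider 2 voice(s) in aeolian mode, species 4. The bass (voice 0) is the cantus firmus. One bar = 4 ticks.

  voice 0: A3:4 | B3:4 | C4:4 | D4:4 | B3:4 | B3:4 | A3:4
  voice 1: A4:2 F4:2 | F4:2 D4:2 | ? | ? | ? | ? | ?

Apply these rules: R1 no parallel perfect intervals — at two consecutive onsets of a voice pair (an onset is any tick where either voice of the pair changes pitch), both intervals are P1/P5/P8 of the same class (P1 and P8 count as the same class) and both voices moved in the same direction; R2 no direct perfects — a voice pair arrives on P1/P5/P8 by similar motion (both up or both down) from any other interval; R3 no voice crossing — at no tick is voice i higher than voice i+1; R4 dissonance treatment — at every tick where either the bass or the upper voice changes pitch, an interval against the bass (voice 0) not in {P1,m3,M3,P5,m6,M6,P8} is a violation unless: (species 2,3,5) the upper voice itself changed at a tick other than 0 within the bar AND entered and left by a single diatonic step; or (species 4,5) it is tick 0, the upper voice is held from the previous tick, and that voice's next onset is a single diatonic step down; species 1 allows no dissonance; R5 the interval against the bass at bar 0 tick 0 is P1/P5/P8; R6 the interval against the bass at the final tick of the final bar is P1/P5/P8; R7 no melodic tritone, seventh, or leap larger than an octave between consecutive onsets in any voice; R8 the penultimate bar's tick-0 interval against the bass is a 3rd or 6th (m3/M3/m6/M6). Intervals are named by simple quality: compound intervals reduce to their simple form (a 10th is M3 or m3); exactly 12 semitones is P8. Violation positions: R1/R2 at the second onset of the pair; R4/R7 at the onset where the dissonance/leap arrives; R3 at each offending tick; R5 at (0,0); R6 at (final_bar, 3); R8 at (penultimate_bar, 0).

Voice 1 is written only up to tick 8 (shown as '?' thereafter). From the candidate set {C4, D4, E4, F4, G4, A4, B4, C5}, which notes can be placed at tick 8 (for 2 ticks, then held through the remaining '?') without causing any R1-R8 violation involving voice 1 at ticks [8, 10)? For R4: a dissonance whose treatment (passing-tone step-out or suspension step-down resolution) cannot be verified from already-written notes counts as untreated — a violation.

{A4, C4, E4}

C4: legal
D4: violates R4
E4: legal
F4: violates R4
G4: violates R2
A4: legal
B4: violates R4
C5: violates R2,R7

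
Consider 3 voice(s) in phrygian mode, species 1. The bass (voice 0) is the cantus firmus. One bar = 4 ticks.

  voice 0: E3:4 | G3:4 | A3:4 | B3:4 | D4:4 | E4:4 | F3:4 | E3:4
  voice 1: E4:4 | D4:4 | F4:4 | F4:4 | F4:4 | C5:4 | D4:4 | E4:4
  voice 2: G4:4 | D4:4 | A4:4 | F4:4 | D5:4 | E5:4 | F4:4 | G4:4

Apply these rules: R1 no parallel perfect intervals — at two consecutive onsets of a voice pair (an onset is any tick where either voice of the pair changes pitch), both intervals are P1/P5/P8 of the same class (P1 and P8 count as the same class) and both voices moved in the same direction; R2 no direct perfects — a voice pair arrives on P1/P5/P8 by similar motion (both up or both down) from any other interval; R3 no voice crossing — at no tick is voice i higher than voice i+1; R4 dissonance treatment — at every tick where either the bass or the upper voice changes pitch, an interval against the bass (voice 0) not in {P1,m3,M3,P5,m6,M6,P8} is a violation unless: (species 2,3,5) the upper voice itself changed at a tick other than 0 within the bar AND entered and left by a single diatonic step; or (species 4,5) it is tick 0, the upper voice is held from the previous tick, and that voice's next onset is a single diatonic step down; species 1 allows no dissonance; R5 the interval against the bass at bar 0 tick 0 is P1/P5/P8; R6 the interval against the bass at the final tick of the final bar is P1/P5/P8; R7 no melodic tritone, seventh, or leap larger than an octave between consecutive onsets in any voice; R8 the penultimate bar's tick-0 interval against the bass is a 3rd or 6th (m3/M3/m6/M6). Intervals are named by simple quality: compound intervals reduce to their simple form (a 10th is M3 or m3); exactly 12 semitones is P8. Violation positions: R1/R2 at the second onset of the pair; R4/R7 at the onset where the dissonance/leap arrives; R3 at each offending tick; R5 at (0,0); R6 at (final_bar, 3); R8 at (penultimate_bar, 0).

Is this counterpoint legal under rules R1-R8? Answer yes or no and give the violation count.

bar 0: v0=E3 v1=E4 v2=G4 (m3)
bar 1: v0=G3 v1=D4 v2=D4 (P5)
bar 2: v0=A3 v1=F4 v2=A4 (P8)
bar 3: v0=B3 v1=F4 v2=F4 (TT)
bar 4: v0=D4 v1=F4 v2=D5 (P8)
bar 5: v0=E4 v1=C5 v2=E5 (P8)
bar 6: v0=F3 v1=D4 v2=F4 (P8)
bar 7: v0=E3 v1=E4 v2=G4 (m3)
  R5 @ bar0.0: opens on m3
  R2 @ bar1.0: E4/G4 m3 -> D4/D4 P1 similar
  R2 @ bar2.0: G3/D4 P5 -> A3/A4 P8 similar
  R4 @ bar3.0: B3/F4 TT untreated
  R4 @ bar3.0: B3/F4 TT untreated
  R2 @ bar4.0: B3/F4 TT -> D4/D5 P8 similar
  R1 @ bar5.0: D4/D5 P8 -> E4/E5 P8 similar
  R1 @ bar6.0: E4/E5 P8 -> F3/F4 P8 similar
  R7 @ bar6.0: E4->F3 leap 11st
  R7 @ bar6.0: C5->D4 leap 10st
  R7 @ bar6.0: E5->F4 leap 11st
  R8 @ bar6.0: penult P8 not 3rd/6th
  R6 @ bar7.3: closes on m3

No (13 violations)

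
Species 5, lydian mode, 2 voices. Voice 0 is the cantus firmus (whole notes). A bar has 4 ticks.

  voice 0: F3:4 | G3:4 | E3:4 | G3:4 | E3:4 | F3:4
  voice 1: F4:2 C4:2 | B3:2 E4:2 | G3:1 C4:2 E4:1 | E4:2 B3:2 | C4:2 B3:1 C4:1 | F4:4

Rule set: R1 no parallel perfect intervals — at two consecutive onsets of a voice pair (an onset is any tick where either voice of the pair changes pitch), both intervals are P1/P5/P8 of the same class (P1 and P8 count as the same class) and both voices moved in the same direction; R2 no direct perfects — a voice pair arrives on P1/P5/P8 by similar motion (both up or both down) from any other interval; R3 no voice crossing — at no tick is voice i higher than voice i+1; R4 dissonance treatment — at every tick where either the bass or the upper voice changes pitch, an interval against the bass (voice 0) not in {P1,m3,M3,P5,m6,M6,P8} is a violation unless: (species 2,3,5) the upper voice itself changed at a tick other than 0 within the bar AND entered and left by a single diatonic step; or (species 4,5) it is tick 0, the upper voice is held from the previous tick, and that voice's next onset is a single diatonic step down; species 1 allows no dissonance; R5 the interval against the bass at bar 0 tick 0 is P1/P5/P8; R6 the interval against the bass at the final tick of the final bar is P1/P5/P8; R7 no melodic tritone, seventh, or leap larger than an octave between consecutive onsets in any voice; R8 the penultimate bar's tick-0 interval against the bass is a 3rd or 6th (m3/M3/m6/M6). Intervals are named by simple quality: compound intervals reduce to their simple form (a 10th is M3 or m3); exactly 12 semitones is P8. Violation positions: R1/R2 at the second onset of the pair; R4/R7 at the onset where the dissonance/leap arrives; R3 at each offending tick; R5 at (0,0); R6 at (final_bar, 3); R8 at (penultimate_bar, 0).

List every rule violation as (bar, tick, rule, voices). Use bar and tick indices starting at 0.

bar 0: v0=F3 v1=F4 downbeat P8
bar 1: v0=G3 v1=B3 downbeat M3
bar 2: v0=E3 v1=G3 downbeat m3
bar 3: v0=G3 v1=E4 downbeat M6
bar 4: v0=E3 v1=C4 downbeat m6
bar 5: v0=F3 v1=F4 downbeat P8
  -> R2 @ bar 5 tick 0 v(0, 1): E3/C4 m6 -> F3/F4 P8 similar

(5, 0, R2, (0, 1))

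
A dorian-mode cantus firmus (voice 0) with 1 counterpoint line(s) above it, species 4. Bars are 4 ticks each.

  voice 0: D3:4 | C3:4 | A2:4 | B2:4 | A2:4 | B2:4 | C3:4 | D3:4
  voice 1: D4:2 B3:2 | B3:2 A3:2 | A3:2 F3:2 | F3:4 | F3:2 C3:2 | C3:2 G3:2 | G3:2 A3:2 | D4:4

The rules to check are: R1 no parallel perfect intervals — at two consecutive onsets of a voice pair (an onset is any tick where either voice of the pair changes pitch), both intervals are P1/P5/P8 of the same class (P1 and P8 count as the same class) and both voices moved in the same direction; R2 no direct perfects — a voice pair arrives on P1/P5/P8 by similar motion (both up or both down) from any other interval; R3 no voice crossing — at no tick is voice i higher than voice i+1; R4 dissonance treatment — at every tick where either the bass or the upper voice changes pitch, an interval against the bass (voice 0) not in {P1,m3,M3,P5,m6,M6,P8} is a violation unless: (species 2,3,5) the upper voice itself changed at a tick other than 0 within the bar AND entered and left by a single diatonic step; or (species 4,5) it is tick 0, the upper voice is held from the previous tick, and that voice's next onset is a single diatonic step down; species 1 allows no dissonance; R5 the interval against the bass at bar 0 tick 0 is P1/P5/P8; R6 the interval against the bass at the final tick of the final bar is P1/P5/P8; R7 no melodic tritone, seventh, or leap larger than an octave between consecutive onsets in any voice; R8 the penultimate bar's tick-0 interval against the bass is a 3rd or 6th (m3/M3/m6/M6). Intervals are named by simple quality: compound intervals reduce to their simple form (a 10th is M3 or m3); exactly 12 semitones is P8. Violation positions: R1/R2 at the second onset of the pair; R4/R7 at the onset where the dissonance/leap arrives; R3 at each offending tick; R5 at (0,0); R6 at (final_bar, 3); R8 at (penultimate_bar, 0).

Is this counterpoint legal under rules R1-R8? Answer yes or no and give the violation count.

bar 0: v0=D3 v1=D4 (P8)
bar 1: v0=C3 v1=B3 (M7)
bar 2: v0=A2 v1=A3 (P8)
bar 3: v0=B2 v1=F3 (TT)
bar 4: v0=A2 v1=F3 (m6)
bar 5: v0=B2 v1=C3 (m2)
bar 6: v0=C3 v1=G3 (P5)
bar 7: v0=D3 v1=D4 (P8)
  R4 @ bar3.0: B2/F3 TT untreated
  R4 @ bar5.0: B2/C3 m2 untreated
  R8 @ bar6.0: penult P5 not 3rd/6th
  R2 @ bar7.0: C3/A3 M6 -> D3/D4 P8 similar

No (4 violations)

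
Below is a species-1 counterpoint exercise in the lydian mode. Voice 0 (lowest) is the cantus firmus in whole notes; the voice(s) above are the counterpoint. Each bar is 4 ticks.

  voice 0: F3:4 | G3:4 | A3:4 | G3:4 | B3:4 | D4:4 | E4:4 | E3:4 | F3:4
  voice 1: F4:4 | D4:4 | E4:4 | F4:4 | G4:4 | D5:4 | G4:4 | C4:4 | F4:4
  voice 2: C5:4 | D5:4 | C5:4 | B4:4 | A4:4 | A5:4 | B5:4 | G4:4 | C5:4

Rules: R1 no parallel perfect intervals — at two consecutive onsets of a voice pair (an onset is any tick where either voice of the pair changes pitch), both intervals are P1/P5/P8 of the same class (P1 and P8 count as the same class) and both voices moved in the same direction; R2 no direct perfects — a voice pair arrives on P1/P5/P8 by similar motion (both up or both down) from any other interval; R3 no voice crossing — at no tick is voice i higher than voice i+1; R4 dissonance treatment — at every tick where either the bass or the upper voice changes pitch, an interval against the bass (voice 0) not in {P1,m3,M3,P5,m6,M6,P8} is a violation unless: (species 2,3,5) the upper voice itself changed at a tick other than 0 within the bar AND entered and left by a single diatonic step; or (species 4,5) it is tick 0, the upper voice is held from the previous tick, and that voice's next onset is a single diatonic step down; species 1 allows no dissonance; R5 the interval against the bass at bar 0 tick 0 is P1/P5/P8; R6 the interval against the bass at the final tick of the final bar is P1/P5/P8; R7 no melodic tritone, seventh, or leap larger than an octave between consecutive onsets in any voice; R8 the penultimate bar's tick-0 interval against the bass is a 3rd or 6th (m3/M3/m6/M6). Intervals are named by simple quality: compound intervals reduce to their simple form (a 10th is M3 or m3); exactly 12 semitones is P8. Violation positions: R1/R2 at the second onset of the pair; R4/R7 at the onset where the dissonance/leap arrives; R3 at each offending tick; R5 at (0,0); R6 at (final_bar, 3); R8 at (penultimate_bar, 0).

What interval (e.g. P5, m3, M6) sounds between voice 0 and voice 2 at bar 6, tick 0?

voice 0=E4 voice 2=B5 -> P5

P5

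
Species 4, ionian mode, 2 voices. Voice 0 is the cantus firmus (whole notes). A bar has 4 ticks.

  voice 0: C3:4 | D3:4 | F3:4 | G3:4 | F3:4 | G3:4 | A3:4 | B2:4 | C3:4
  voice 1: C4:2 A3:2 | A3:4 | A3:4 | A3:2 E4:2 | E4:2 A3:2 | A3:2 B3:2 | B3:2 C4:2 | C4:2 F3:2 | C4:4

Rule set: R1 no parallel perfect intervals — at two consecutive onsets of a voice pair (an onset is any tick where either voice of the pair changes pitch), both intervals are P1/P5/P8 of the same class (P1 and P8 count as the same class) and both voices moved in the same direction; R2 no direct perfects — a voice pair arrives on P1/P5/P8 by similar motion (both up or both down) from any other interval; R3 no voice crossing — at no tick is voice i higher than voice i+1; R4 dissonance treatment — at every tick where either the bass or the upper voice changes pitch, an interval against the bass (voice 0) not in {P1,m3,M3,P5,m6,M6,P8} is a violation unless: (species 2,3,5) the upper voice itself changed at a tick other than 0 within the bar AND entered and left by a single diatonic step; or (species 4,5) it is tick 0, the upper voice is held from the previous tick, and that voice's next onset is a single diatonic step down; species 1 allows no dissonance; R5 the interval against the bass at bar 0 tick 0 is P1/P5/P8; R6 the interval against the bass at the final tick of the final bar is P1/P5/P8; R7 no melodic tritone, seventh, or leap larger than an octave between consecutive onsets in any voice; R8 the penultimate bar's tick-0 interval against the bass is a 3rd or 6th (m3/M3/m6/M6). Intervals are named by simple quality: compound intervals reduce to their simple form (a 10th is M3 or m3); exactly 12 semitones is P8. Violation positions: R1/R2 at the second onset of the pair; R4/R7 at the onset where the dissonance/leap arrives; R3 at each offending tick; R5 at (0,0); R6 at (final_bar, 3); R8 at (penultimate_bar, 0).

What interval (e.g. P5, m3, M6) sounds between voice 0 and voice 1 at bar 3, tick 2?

M6

voice 0=G3 voice 1=E4 -> M6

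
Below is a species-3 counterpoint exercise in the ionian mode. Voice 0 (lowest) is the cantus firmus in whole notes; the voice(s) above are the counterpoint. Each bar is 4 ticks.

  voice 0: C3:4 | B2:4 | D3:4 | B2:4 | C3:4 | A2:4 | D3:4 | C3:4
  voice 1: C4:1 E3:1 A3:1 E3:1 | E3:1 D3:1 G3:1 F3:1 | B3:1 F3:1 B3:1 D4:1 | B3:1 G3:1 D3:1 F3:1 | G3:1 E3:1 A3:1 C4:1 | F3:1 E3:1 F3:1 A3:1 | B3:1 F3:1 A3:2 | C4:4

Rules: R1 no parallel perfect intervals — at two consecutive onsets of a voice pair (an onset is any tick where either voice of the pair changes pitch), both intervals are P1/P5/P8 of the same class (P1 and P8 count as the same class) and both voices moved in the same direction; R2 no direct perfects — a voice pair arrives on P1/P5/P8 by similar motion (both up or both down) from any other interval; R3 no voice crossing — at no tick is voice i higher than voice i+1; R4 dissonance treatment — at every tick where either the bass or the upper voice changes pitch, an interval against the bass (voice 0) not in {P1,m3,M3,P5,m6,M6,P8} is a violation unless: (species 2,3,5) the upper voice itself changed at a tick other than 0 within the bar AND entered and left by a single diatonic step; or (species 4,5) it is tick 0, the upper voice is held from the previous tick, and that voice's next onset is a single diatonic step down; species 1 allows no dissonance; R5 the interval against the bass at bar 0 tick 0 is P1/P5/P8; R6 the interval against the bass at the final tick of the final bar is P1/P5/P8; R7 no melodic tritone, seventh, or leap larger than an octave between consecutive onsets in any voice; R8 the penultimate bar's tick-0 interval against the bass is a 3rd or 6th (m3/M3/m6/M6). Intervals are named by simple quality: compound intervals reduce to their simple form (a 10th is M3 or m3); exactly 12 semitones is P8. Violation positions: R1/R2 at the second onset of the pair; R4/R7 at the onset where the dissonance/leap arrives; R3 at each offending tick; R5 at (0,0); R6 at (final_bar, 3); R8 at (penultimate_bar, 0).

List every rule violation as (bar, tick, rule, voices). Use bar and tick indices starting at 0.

(1, 0, R4, (0, 1))
(1, 3, R4, (0, 1))
(2, 0, R7, (1,))
(2, 1, R7, (1,))
(2, 2, R7, (1,))
(3, 0, R1, (0, 1))
(3, 3, R4, (0, 1))
(4, 0, R2, (0, 1))
(6, 1, R7, (1,))

bar 0: v0=C3 v1=C4 downbeat P8
bar 1: v0=B2 v1=E3 downbeat P4
bar 2: v0=D3 v1=B3 downbeat M6
bar 3: v0=B2 v1=B3 downbeat P8
bar 4: v0=C3 v1=G3 downbeat P5
bar 5: v0=A2 v1=F3 downbeat m6
bar 6: v0=D3 v1=B3 downbeat M6
bar 7: v0=C3 v1=C4 downbeat P8
  -> R4 @ bar 1 tick 0 v(0, 1): B2/E3 P4 untreated
  -> R4 @ bar 1 tick 3 v(0, 1): B2/F3 TT untreated
  -> R7 @ bar 2 tick 0 v(1,): F3->B3 leap 6st
  -> R7 @ bar 2 tick 1 v(1,): B3->F3 leap 6st
  -> R7 @ bar 2 tick 2 v(1,): F3->B3 leap 6st
  -> R1 @ bar 3 tick 0 v(0, 1): D3/D4 P8 -> B2/B3 P8 similar
  -> R4 @ bar 3 tick 3 v(0, 1): B2/F3 TT untreated
  -> R2 @ bar 4 tick 0 v(0, 1): B2/F3 TT -> C3/G3 P5 similar
  -> R7 @ bar 6 tick 1 v(1,): B3->F3 leap 6st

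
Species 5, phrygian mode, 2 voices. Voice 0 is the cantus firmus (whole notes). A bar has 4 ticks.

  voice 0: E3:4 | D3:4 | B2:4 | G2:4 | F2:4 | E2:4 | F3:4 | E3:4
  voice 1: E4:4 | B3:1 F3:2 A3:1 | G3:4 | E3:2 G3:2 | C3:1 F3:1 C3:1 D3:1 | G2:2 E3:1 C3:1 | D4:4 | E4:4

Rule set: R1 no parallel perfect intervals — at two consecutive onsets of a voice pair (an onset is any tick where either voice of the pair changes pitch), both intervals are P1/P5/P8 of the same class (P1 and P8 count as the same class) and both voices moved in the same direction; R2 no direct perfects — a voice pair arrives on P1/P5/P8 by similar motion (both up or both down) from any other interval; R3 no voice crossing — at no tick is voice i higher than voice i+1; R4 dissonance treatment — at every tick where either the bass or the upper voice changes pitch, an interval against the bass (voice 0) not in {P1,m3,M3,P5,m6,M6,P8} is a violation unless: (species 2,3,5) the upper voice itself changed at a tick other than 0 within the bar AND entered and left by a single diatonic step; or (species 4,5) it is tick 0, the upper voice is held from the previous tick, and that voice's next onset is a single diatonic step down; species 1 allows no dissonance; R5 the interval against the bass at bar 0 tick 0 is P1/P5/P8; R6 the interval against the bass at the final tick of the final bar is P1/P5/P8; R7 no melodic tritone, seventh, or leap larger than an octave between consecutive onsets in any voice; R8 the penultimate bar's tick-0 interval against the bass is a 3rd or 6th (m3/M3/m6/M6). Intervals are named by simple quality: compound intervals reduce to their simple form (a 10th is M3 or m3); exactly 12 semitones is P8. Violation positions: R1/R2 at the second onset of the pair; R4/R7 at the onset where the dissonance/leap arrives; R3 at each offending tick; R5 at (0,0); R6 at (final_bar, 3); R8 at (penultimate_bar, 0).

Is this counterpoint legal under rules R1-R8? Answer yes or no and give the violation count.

bar 0: v0=E3 v1=E4 (P8)
bar 1: v0=D3 v1=B3 (M6)
bar 2: v0=B2 v1=G3 (m6)
bar 3: v0=G2 v1=E3 (M6)
bar 4: v0=F2 v1=C3 (P5)
bar 5: v0=E2 v1=G2 (m3)
bar 6: v0=F3 v1=D4 (M6)
bar 7: v0=E3 v1=E4 (P8)
  R7 @ bar1.1: B3->F3 leap 6st
  R2 @ bar4.0: G2/G3 P8 -> F2/C3 P5 similar
  R7 @ bar6.0: E2->F3 leap 13st
  R7 @ bar6.0: C3->D4 leap 14st

No (4 violations)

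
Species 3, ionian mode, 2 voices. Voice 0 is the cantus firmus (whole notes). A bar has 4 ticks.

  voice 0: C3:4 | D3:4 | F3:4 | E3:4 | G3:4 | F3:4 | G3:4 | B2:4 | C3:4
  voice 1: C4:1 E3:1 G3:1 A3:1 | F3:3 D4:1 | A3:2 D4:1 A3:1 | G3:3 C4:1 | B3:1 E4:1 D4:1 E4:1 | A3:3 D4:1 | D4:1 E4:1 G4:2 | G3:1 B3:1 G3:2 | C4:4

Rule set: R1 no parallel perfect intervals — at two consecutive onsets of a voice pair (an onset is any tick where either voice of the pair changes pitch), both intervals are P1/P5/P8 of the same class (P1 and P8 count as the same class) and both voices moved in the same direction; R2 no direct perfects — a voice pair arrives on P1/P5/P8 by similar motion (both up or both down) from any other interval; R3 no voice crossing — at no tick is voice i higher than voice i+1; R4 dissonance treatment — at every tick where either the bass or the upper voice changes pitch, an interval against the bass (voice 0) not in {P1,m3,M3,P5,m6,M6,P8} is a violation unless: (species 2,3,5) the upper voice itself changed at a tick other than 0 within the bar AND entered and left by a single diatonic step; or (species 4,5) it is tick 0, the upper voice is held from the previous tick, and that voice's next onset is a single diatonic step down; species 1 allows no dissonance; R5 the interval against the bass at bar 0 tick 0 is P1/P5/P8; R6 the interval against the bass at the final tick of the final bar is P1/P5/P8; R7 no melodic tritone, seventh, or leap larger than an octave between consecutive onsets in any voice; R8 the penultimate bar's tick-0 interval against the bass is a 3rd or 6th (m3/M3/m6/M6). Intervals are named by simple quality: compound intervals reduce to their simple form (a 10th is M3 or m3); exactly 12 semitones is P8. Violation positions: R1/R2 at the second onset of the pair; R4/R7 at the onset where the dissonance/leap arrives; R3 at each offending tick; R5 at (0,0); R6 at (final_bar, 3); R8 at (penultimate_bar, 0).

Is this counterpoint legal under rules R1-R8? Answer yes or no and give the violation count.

bar 0: v0=C3 v1=C4 (P8)
bar 1: v0=D3 v1=F3 (m3)
bar 2: v0=F3 v1=A3 (M3)
bar 3: v0=E3 v1=G3 (m3)
bar 4: v0=G3 v1=B3 (M3)
bar 5: v0=F3 v1=A3 (M3)
bar 6: v0=G3 v1=D4 (P5)
bar 7: v0=B2 v1=G3 (m6)
bar 8: v0=C3 v1=C4 (P8)
  R2 @ bar8.0: B2/G3 m6 -> C3/C4 P8 similar

No (1 violations)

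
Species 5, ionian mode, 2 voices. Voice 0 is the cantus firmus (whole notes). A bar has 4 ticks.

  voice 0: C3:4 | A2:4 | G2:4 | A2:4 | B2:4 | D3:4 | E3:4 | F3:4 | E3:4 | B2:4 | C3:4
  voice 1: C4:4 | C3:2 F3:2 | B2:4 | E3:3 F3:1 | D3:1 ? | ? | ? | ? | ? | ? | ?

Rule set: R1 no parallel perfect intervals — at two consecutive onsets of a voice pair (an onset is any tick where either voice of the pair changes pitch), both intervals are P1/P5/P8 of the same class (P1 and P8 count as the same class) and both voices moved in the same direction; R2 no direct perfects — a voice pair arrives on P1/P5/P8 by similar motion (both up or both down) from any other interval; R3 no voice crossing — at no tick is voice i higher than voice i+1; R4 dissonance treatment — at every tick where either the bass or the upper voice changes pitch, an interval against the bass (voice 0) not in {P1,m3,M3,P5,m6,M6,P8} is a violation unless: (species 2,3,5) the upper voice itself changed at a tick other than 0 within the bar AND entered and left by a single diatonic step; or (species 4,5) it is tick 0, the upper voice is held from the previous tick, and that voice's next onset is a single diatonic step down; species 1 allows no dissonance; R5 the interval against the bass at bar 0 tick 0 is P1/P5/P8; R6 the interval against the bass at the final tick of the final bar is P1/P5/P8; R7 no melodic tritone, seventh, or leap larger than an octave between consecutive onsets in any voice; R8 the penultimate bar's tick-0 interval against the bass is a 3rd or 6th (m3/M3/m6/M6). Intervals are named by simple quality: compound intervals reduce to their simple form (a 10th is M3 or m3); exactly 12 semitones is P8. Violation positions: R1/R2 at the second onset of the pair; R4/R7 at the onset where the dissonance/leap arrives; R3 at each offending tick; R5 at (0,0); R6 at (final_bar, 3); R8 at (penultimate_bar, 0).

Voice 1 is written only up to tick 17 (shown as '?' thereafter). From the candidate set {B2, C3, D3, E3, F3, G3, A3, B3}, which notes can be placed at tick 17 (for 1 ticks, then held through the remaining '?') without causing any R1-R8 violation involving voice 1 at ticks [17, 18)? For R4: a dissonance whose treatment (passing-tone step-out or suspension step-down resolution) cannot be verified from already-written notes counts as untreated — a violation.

{B2, B3, D3, G3}

B2: legal
C3: violates R4
D3: legal
E3: violates R4
F3: violates R4
G3: legal
A3: violates R4
B3: legal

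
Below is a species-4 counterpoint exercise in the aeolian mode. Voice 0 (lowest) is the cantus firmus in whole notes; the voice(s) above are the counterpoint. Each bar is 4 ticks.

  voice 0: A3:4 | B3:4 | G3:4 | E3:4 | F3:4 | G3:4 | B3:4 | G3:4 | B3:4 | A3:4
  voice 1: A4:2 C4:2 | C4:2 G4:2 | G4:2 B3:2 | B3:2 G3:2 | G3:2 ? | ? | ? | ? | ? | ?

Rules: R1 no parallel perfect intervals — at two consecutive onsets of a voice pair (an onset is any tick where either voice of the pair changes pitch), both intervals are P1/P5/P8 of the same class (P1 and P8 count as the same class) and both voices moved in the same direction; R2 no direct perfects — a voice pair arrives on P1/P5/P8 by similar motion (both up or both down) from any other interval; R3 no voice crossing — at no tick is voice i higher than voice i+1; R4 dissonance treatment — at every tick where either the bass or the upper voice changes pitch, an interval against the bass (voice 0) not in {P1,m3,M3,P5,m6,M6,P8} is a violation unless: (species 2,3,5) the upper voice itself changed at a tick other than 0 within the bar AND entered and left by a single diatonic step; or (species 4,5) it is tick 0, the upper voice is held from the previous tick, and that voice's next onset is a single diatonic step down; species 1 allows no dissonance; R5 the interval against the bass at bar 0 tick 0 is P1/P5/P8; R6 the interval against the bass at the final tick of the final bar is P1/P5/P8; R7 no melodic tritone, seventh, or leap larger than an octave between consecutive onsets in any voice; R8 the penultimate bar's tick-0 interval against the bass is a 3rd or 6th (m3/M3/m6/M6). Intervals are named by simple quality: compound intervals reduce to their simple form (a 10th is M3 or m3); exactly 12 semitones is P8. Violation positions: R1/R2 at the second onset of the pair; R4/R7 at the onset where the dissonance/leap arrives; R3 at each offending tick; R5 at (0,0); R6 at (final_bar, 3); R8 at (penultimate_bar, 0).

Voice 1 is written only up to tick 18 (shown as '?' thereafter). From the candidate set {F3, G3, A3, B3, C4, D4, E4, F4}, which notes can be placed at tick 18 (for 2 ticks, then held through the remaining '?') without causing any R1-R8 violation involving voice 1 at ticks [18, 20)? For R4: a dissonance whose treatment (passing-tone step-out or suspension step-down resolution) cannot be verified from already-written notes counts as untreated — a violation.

{A3, C4, D4, F3, G3}

F3: legal
G3: legal
A3: legal
B3: violates R4
C4: legal
D4: legal
E4: violates R4
F4: violates R7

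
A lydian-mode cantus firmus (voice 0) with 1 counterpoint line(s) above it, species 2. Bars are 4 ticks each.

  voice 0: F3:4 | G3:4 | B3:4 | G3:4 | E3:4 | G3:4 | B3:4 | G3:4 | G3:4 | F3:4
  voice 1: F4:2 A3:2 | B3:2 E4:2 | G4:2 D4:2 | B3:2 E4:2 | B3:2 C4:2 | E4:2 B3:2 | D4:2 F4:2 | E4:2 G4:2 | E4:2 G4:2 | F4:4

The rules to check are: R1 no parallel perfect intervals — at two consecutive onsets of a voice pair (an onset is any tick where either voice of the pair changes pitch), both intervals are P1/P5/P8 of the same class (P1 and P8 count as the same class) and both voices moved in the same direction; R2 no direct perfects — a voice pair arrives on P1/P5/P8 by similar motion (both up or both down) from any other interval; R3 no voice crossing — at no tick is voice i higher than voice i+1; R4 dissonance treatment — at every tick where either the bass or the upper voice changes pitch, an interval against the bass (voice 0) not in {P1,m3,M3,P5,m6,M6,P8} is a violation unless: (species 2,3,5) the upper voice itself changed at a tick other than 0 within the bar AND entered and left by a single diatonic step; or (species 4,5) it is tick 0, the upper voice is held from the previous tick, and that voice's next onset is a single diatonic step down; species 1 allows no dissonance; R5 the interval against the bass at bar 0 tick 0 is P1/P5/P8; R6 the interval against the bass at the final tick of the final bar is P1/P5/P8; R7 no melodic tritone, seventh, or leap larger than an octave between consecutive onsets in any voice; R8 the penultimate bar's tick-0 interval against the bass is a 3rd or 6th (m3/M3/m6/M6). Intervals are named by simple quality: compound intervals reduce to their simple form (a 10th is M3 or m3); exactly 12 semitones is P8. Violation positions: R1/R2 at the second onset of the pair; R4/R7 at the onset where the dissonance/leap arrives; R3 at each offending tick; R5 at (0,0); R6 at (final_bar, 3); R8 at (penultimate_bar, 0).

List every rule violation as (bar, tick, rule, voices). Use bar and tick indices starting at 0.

bar 0: v0=F3 v1=F4 downbeat P8
bar 1: v0=G3 v1=B3 downbeat M3
bar 2: v0=B3 v1=G4 downbeat m6
bar 3: v0=G3 v1=B3 downbeat M3
bar 4: v0=E3 v1=B3 downbeat P5
bar 5: v0=G3 v1=E4 downbeat M6
bar 6: v0=B3 v1=D4 downbeat m3
bar 7: v0=G3 v1=E4 downbeat M6
bar 8: v0=G3 v1=E4 downbeat M6
bar 9: v0=F3 v1=F4 downbeat P8
  -> R2 @ bar 4 tick 0 v(0, 1): G3/E4 M6 -> E3/B3 P5 similar
  -> R4 @ bar 6 tick 2 v(0, 1): B3/F4 TT untreated
  -> R1 @ bar 9 tick 0 v(0, 1): G3/G4 P8 -> F3/F4 P8 similar

(4, 0, R2, (0, 1))
(6, 2, R4, (0, 1))
(9, 0, R1, (0, 1))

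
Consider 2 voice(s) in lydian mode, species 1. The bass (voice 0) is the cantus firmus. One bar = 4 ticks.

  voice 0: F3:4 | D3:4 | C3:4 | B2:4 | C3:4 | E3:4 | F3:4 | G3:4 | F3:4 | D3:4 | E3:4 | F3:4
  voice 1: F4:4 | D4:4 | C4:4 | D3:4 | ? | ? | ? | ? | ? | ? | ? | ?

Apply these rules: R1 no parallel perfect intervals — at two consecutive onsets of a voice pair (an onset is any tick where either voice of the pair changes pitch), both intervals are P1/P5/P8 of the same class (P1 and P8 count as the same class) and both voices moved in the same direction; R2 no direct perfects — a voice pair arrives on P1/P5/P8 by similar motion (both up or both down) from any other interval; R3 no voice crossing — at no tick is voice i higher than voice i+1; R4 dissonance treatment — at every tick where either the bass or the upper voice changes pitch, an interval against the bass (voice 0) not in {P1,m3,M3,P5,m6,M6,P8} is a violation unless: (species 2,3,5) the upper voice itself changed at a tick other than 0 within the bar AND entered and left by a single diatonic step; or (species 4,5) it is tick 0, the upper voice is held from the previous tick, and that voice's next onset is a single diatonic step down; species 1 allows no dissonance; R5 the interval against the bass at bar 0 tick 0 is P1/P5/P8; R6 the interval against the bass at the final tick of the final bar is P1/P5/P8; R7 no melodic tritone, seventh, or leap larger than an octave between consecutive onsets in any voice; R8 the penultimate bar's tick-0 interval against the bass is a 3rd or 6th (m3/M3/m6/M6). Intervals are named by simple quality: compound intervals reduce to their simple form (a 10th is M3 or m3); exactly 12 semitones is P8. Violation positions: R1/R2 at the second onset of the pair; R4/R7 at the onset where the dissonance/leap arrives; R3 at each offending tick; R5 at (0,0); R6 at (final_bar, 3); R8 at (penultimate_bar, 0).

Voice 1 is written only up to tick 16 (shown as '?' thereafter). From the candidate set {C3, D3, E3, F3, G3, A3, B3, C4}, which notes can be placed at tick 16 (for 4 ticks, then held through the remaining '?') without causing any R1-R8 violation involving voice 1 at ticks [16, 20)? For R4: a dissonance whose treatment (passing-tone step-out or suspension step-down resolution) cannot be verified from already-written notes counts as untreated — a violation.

{A3, C3, E3}

C3: legal
D3: violates R4
E3: legal
F3: violates R4
G3: violates R2
A3: legal
B3: violates R4
C4: violates R2,R7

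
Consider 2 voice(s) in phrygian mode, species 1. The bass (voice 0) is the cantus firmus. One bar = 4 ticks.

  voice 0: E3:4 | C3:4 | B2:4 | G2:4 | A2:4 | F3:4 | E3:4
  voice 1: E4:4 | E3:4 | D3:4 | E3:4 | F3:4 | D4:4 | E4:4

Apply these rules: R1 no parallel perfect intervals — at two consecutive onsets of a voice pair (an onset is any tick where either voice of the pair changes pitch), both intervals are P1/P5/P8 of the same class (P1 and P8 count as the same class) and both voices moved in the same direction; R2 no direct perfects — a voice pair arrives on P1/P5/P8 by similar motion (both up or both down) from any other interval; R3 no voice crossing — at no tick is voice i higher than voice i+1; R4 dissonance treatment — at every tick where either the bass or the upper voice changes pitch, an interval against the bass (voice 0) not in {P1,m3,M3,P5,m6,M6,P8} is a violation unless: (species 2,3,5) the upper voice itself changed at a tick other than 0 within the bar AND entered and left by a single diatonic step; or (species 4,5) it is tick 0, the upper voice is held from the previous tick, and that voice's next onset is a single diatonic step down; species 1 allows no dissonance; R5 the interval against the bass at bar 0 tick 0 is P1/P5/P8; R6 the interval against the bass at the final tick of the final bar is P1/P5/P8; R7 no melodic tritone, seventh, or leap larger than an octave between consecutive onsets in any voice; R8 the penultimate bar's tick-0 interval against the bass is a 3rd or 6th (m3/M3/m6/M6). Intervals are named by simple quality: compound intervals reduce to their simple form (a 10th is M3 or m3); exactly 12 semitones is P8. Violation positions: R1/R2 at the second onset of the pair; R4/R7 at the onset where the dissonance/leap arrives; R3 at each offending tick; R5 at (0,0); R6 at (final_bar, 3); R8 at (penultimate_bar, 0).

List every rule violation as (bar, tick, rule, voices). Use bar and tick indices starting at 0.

bar 0: v0=E3 v1=E4 downbeat P8
bar 1: v0=C3 v1=E3 downbeat M3
bar 2: v0=B2 v1=D3 downbeat m3
bar 3: v0=G2 v1=E3 downbeat M6
bar 4: v0=A2 v1=F3 downbeat m6
bar 5: v0=F3 v1=D4 downbeat M6
bar 6: v0=E3 v1=E4 downbeat P8

No violations across 7 bars (E3..E3 vs E4..E4).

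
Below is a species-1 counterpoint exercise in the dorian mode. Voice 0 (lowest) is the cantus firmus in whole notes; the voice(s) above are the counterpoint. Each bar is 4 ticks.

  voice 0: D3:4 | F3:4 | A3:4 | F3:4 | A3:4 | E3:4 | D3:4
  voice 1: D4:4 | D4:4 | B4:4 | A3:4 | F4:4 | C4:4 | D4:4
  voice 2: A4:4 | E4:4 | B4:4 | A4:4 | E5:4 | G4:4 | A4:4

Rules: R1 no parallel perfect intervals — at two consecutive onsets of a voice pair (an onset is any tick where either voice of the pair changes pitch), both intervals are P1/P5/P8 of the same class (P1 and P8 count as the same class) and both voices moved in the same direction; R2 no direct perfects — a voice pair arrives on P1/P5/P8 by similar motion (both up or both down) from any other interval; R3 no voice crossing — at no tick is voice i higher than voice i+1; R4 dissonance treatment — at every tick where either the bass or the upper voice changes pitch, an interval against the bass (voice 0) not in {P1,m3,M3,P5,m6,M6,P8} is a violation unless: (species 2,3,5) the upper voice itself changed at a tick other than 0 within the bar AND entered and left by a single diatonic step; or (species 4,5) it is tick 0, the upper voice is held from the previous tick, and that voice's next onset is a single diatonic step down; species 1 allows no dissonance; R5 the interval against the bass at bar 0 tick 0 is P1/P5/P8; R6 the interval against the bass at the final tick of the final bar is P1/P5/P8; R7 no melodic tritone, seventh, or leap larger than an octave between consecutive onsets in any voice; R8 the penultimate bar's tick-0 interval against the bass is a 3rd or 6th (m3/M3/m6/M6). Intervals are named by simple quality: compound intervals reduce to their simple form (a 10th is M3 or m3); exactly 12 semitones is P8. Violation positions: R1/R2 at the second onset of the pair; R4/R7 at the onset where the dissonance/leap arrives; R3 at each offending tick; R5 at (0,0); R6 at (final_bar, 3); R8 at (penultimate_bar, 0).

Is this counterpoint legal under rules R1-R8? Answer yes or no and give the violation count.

bar 0: v0=D3 v1=D4 v2=A4 (P5)
bar 1: v0=F3 v1=D4 v2=E4 (M7)
bar 2: v0=A3 v1=B4 v2=B4 (M2)
bar 3: v0=F3 v1=A3 v2=A4 (M3)
bar 4: v0=A3 v1=F4 v2=E5 (P5)
bar 5: v0=E3 v1=C4 v2=G4 (m3)
bar 6: v0=D3 v1=D4 v2=A4 (P5)
  R4 @ bar1.0: F3/E4 M7 untreated
  R2 @ bar2.0: D4/E4 M2 -> B4/B4 P1 similar
  R4 @ bar2.0: A3/B4 M2 untreated
  R4 @ bar2.0: A3/B4 M2 untreated
  R1 @ bar3.0: B4/B4 P1 -> A3/A4 P8 similar
  R7 @ bar3.0: B4->A3 leap 14st
  R2 @ bar4.0: F3/A4 M3 -> A3/E5 P5 similar
  R2 @ bar5.0: F4/E5 M7 -> C4/G4 P5 similar
  R1 @ bar6.0: C4/G4 P5 -> D4/A4 P5 similar

No (9 violations)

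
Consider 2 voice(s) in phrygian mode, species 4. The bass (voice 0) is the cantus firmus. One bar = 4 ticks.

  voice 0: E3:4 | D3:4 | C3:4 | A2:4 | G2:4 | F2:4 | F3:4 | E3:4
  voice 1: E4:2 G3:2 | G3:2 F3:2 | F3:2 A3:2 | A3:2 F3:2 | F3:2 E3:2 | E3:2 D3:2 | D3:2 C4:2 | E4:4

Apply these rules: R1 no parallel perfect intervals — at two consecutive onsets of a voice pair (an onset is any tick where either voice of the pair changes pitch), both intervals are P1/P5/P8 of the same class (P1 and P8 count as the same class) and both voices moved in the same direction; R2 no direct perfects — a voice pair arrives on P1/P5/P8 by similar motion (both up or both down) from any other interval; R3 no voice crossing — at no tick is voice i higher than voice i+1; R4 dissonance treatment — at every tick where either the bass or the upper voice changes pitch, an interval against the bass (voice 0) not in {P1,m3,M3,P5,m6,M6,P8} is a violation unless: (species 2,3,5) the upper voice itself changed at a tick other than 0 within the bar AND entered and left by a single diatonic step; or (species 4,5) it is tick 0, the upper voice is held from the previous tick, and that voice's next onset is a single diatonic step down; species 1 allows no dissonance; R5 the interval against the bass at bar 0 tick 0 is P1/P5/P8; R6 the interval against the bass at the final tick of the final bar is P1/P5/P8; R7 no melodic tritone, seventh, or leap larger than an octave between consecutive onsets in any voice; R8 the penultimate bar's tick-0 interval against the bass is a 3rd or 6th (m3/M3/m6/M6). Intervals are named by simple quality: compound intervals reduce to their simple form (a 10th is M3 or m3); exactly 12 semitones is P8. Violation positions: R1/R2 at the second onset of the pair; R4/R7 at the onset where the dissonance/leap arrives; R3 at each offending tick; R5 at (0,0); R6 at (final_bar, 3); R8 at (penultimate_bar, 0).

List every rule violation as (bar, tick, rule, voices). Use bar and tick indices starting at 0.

(2, 0, R4, (0, 1))
(6, 0, R3, (0, 1))
(6, 1, R3, (0, 1))
(6, 2, R7, (1,))

bar 0: v0=E3 v1=E4 downbeat P8
bar 1: v0=D3 v1=G3 downbeat P4
bar 2: v0=C3 v1=F3 downbeat P4
bar 3: v0=A2 v1=A3 downbeat P8
bar 4: v0=G2 v1=F3 downbeat m7
bar 5: v0=F2 v1=E3 downbeat M7
bar 6: v0=F3 v1=D3 downbeat m3
bar 7: v0=E3 v1=E4 downbeat P8
  -> R4 @ bar 2 tick 0 v(0, 1): C3/F3 P4 untreated
  -> R3 @ bar 6 tick 0 v(0, 1): F3 above D3
  -> R3 @ bar 6 tick 1 v(0, 1): F3 above D3
  -> R7 @ bar 6 tick 2 v(1,): D3->C4 leap 10st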